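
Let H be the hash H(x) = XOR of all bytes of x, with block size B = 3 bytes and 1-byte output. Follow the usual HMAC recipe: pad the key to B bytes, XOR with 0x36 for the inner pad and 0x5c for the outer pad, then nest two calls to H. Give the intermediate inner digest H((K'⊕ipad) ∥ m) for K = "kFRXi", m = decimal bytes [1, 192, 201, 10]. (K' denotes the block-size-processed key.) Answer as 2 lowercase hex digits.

7a

Key "kFRXi" = 6b 46 52 58 69 is 5 bytes > B = 3, so hash it first: H(key) = 4e, then zero-pad to 3 bytes: K' = 4e 00 00.
K' ⊕ ipad = 78 36 36.
Inner input = 78 36 36 ∥ 01 c0 c9 0a.
Inner hash: XOR 78⊕36⊕36⊕01⊕c0⊕c9⊕0a = 7a.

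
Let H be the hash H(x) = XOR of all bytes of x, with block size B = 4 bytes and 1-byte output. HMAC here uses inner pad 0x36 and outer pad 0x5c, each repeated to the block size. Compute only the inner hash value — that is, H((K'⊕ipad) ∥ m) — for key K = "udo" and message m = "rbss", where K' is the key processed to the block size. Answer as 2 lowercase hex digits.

6e

Key "udo" = 75 64 6f is 3 bytes ≤ B = 4; zero-pad to 4 bytes: K' = 75 64 6f 00.
K' ⊕ ipad = 43 52 59 36.
Inner input = 43 52 59 36 ∥ 72 62 73 73.
Inner hash: XOR 43⊕52⊕59⊕36⊕72⊕62⊕73⊕73 = 6e.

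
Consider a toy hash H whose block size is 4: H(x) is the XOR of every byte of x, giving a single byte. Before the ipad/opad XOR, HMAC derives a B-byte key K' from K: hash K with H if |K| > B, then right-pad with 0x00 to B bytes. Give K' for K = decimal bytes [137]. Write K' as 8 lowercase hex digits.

Key decimal bytes [137] = 89 is 1 byte ≤ B = 4; zero-pad to 4 bytes: K' = 89 00 00 00.

89000000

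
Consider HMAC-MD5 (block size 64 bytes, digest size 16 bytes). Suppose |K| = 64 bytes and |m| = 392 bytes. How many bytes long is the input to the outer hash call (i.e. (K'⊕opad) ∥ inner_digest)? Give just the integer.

Key is 64 ≤ 64 bytes, zero-padded: |K'| = 64.
Outer input = (K'⊕opad) ∥ H(inner) → 64 + 16 = 80 bytes.

80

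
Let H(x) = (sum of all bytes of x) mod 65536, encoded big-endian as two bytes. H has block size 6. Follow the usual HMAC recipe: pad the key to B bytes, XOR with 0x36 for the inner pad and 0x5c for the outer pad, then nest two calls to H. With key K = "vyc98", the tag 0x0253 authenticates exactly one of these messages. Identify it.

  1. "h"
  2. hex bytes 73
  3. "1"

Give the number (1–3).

Key "vyc98" = 76 79 63 39 38 is 5 bytes ≤ B = 6; zero-pad to 6 bytes: K' = 76 79 63 39 38 00.
K' ⊕ ipad = 40 4f 55 0f 0e 36; K' ⊕ opad = 2a 25 3f 65 64 5c.
m1: inner = H(40 4f 55 0f 0e 36 68) = 01 9f; tag = H(2a 25 3f 65 64 5c 01 9f) = 0253 ← matches
m2: inner = H(40 4f 55 0f 0e 36 73) = 01 aa; tag = H(2a 25 3f 65 64 5c 01 aa) = 025e
m3: inner = H(40 4f 55 0f 0e 36 31) = 01 68; tag = H(2a 25 3f 65 64 5c 01 68) = 021c

1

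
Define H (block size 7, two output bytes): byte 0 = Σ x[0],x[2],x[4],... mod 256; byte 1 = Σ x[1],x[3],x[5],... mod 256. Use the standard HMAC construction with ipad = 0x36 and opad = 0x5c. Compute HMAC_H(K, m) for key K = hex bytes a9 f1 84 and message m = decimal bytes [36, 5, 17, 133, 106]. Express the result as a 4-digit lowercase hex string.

Key hex bytes a9 f1 84 is 3 bytes ≤ B = 7; zero-pad to 7 bytes: K' = a9 f1 84 00 00 00 00.
K' ⊕ ipad = 9f c7 b2 36 36 36 36.  K' ⊕ opad = f5 ad d8 5c 5c 5c 5c.
Inner input = (K'⊕ipad) ∥ m = 9f c7 b2 36 36 36 36 ∥ 24 05 11 85 6a.
Inner hash: even-index sum = 583 mod 256 = 71; odd-index sum = 466 mod 256 = 210 → 47 d2.
Outer input = (K'⊕opad) ∥ inner = f5 ad d8 5c 5c 5c 5c ∥ 47 d2.
Outer hash (tag): even-index sum = 855 mod 256 = 87; odd-index sum = 428 mod 256 = 172 → 57 ac.

57ac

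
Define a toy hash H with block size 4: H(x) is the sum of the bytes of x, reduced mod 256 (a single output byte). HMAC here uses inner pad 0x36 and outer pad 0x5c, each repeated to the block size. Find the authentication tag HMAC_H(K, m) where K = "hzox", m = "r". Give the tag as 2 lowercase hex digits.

74

Key "hzox" = 68 7a 6f 78 is exactly B = 4 bytes: K' = 68 7a 6f 78.
K' ⊕ ipad = 5e 4c 59 4e.  K' ⊕ opad = 34 26 33 24.
Inner input = (K'⊕ipad) ∥ m = 5e 4c 59 4e ∥ 72.
Inner hash: sum = 94+76+89+78+114 = 451; mod 256 = 195 → c3.
Outer input = (K'⊕opad) ∥ inner = 34 26 33 24 ∥ c3.
Outer hash (tag): sum = 52+38+51+36+195 = 372; mod 256 = 116 → 74.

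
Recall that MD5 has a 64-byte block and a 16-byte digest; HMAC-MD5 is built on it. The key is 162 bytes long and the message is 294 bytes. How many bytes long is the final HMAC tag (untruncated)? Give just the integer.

16

The tag is one MD5 digest: 16 bytes.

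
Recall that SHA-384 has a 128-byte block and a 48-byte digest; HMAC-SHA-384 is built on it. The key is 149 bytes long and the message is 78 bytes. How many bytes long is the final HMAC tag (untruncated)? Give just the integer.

The tag is one SHA-384 digest: 48 bytes.

48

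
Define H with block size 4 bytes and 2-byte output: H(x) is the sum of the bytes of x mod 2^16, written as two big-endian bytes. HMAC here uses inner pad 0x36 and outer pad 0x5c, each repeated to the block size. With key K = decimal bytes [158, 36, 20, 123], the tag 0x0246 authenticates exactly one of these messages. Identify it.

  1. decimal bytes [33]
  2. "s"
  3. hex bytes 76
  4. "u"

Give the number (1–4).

2

Key decimal bytes [158, 36, 20, 123] = 9e 24 14 7b is exactly B = 4 bytes: K' = 9e 24 14 7b.
K' ⊕ ipad = a8 12 22 4d; K' ⊕ opad = c2 78 48 27.
m1: inner = H(a8 12 22 4d 21) = 01 4a; tag = H(c2 78 48 27 01 4a) = 01f4
m2: inner = H(a8 12 22 4d 73) = 01 9c; tag = H(c2 78 48 27 01 9c) = 0246 ← matches
m3: inner = H(a8 12 22 4d 76) = 01 9f; tag = H(c2 78 48 27 01 9f) = 0249
m4: inner = H(a8 12 22 4d 75) = 01 9e; tag = H(c2 78 48 27 01 9e) = 0248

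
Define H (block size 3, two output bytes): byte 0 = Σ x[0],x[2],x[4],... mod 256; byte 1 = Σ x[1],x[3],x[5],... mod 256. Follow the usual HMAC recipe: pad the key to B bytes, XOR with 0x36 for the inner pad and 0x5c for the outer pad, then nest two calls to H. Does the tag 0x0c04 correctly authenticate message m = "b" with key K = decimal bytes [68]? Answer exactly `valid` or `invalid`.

valid

Key decimal bytes [68] = 44 is 1 byte ≤ B = 3; zero-pad to 3 bytes: K' = 44 00 00.
K' ⊕ ipad = 72 36 36; K' ⊕ opad = 18 5c 5c.
Inner hash: even-index sum = 168 mod 256 = 168; odd-index sum = 152 mod 256 = 152 → a8 98.
Outer hash (recomputed tag): even-index sum = 268 mod 256 = 12; odd-index sum = 260 mod 256 = 4 → 0c 04.
Recomputed tag = 0c04; claimed = 0c04 → match.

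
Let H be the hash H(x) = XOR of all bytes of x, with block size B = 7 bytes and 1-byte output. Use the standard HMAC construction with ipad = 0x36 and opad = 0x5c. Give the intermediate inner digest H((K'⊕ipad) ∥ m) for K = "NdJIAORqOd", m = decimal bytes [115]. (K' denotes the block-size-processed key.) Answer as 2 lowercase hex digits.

Key "NdJIAORqOd" = 4e 64 4a 49 41 4f 52 71 4f 64 is 10 bytes > B = 7, so hash it first: H(key) = 2f, then zero-pad to 7 bytes: K' = 2f 00 00 00 00 00 00.
K' ⊕ ipad = 19 36 36 36 36 36 36.
Inner input = 19 36 36 36 36 36 36 ∥ 73.
Inner hash: XOR 19⊕36⊕36⊕36⊕36⊕36⊕36⊕73 = 6a.

6a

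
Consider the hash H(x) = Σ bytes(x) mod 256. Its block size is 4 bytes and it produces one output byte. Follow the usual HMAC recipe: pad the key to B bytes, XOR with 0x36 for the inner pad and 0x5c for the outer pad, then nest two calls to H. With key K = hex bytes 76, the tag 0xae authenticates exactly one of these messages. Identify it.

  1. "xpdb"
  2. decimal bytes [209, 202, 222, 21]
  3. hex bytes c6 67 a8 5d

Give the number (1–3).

2

Key hex bytes 76 is 1 byte ≤ B = 4; zero-pad to 4 bytes: K' = 76 00 00 00.
K' ⊕ ipad = 40 36 36 36; K' ⊕ opad = 2a 5c 5c 5c.
m1: inner = H(40 36 36 36 78 70 64 62) = 90; tag = H(2a 5c 5c 5c 90) = ce
m2: inner = H(40 36 36 36 d1 ca de 15) = 70; tag = H(2a 5c 5c 5c 70) = ae ← matches
m3: inner = H(40 36 36 36 c6 67 a8 5d) = 14; tag = H(2a 5c 5c 5c 14) = 52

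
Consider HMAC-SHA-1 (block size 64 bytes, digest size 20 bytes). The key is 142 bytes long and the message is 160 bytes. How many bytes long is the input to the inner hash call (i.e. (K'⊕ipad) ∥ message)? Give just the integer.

Key is 142 > 64 bytes, so it is hashed to 20 bytes then zero-padded to 64: |K'| = 64.
Inner input = (K'⊕ipad) ∥ m → 64 + 160 = 224 bytes.

224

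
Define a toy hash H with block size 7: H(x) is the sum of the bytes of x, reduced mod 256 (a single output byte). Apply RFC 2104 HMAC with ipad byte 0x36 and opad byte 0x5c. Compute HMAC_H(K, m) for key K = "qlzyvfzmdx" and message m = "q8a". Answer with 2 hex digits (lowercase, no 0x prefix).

02

Key "qlzyvfzmdx" = 71 6c 7a 79 76 66 7a 6d 64 78 is 10 bytes > B = 7, so hash it first: H(key) = 6f, then zero-pad to 7 bytes: K' = 6f 00 00 00 00 00 00.
K' ⊕ ipad = 59 36 36 36 36 36 36.  K' ⊕ opad = 33 5c 5c 5c 5c 5c 5c.
Inner input = (K'⊕ipad) ∥ m = 59 36 36 36 36 36 36 ∥ 71 38 61.
Inner hash: sum = 89+54+54+54+54+54+54+113+56+97 = 679; mod 256 = 167 → a7.
Outer input = (K'⊕opad) ∥ inner = 33 5c 5c 5c 5c 5c 5c ∥ a7.
Outer hash (tag): sum = 51+92+92+92+92+92+92+167 = 770; mod 256 = 2 → 02.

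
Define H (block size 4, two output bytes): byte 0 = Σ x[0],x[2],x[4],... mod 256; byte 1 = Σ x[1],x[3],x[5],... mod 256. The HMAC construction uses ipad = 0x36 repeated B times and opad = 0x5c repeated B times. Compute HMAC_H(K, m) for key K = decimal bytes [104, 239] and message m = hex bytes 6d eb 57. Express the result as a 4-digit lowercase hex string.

e809

Key decimal bytes [104, 239] = 68 ef is 2 bytes ≤ B = 4; zero-pad to 4 bytes: K' = 68 ef 00 00.
K' ⊕ ipad = 5e d9 36 36.  K' ⊕ opad = 34 b3 5c 5c.
Inner input = (K'⊕ipad) ∥ m = 5e d9 36 36 ∥ 6d eb 57.
Inner hash: even-index sum = 344 mod 256 = 88; odd-index sum = 506 mod 256 = 250 → 58 fa.
Outer input = (K'⊕opad) ∥ inner = 34 b3 5c 5c ∥ 58 fa.
Outer hash (tag): even-index sum = 232 mod 256 = 232; odd-index sum = 521 mod 256 = 9 → e8 09.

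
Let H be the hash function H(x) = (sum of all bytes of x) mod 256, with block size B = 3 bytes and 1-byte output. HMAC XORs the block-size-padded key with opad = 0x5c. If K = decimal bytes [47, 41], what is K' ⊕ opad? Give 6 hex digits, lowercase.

73755c

Key decimal bytes [47, 41] = 2f 29 is 2 bytes ≤ B = 3; zero-pad to 3 bytes: K' = 2f 29 00.
XOR each byte with 0x5c: 2f⊕5c=73, 29⊕5c=75, 00⊕5c=5c.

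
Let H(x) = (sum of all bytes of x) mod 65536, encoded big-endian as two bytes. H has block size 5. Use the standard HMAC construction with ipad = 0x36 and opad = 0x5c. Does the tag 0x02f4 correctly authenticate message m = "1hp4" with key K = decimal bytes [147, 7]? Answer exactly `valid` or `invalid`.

invalid

Key decimal bytes [147, 7] = 93 07 is 2 bytes ≤ B = 5; zero-pad to 5 bytes: K' = 93 07 00 00 00.
K' ⊕ ipad = a5 31 36 36 36; K' ⊕ opad = cf 5b 5c 5c 5c.
Inner hash: sum = 165+49+54+54+54+49+104+112+52 = 693 → 02 b5.
Outer hash (recomputed tag): sum = 207+91+92+92+92+2+181 = 757 → 02 f5.
Recomputed tag = 02f5; claimed = 02f4 → mismatch.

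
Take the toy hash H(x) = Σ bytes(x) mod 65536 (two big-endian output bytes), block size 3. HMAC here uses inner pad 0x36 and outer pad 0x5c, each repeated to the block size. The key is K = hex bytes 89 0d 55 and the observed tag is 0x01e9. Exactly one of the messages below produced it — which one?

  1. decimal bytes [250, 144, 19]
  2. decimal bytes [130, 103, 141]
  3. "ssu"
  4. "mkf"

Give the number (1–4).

3

Key hex bytes 89 0d 55 is exactly B = 3 bytes: K' = 89 0d 55.
K' ⊕ ipad = bf 3b 63; K' ⊕ opad = d5 51 09.
m1: inner = H(bf 3b 63 fa 90 13) = 02 fa; tag = H(d5 51 09 02 fa) = 022b
m2: inner = H(bf 3b 63 82 67 8d) = 02 d3; tag = H(d5 51 09 02 d3) = 0204
m3: inner = H(bf 3b 63 73 73 75) = 02 b8; tag = H(d5 51 09 02 b8) = 01e9 ← matches
m4: inner = H(bf 3b 63 6d 6b 66) = 02 9b; tag = H(d5 51 09 02 9b) = 01cc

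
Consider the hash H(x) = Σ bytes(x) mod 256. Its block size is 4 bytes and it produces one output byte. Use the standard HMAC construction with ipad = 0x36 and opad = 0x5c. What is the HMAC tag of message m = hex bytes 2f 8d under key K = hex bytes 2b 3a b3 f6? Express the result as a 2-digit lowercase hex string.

Key hex bytes 2b 3a b3 f6 is exactly B = 4 bytes: K' = 2b 3a b3 f6.
K' ⊕ ipad = 1d 0c 85 c0.  K' ⊕ opad = 77 66 ef aa.
Inner input = (K'⊕ipad) ∥ m = 1d 0c 85 c0 ∥ 2f 8d.
Inner hash: sum = 29+12+133+192+47+141 = 554; mod 256 = 42 → 2a.
Outer input = (K'⊕opad) ∥ inner = 77 66 ef aa ∥ 2a.
Outer hash (tag): sum = 119+102+239+170+42 = 672; mod 256 = 160 → a0.

a0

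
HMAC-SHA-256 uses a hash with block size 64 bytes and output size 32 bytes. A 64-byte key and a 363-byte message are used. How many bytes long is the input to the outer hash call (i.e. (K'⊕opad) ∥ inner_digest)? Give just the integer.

Key is 64 ≤ 64 bytes, zero-padded: |K'| = 64.
Outer input = (K'⊕opad) ∥ H(inner) → 64 + 32 = 96 bytes.

96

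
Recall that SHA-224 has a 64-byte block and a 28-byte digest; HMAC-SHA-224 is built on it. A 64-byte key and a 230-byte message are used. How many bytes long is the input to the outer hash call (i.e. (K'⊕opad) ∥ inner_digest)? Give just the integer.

Key is 64 ≤ 64 bytes, zero-padded: |K'| = 64.
Outer input = (K'⊕opad) ∥ H(inner) → 64 + 28 = 92 bytes.

92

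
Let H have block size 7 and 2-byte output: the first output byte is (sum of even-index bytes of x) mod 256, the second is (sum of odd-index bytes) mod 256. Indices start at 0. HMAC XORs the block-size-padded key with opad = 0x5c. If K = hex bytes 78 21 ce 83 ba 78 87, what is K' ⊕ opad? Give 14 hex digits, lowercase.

247d92dfe624db

Key hex bytes 78 21 ce 83 ba 78 87 is exactly B = 7 bytes: K' = 78 21 ce 83 ba 78 87.
XOR each byte with 0x5c: 78⊕5c=24, 21⊕5c=7d, ce⊕5c=92, 83⊕5c=df, ba⊕5c=e6, 78⊕5c=24, 87⊕5c=db.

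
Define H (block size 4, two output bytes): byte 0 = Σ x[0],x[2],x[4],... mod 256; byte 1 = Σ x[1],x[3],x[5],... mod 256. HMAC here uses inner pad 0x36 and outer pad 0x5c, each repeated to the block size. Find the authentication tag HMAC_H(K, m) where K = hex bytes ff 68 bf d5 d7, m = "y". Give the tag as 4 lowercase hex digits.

Key hex bytes ff 68 bf d5 d7 is 5 bytes > B = 4, so hash it first: H(key) = 95 3d, then zero-pad to 4 bytes: K' = 95 3d 00 00.
K' ⊕ ipad = a3 0b 36 36.  K' ⊕ opad = c9 61 5c 5c.
Inner input = (K'⊕ipad) ∥ m = a3 0b 36 36 ∥ 79.
Inner hash: even-index sum = 338 mod 256 = 82; odd-index sum = 65 mod 256 = 65 → 52 41.
Outer input = (K'⊕opad) ∥ inner = c9 61 5c 5c ∥ 52 41.
Outer hash (tag): even-index sum = 375 mod 256 = 119; odd-index sum = 254 mod 256 = 254 → 77 fe.

77fe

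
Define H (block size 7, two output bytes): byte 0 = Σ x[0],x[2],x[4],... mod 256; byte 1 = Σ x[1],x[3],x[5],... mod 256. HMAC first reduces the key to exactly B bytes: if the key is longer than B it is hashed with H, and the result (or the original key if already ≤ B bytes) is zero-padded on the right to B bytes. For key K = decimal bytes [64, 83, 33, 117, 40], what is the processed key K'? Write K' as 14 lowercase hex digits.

Key decimal bytes [64, 83, 33, 117, 40] = 40 53 21 75 28 is 5 bytes ≤ B = 7; zero-pad to 7 bytes: K' = 40 53 21 75 28 00 00.

40532175280000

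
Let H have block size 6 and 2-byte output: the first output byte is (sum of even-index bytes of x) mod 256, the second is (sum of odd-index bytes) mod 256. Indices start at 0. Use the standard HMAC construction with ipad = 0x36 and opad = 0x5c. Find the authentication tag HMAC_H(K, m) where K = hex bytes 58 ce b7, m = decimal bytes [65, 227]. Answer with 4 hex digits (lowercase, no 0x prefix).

b191

Key hex bytes 58 ce b7 is 3 bytes ≤ B = 6; zero-pad to 6 bytes: K' = 58 ce b7 00 00 00.
K' ⊕ ipad = 6e f8 81 36 36 36.  K' ⊕ opad = 04 92 eb 5c 5c 5c.
Inner input = (K'⊕ipad) ∥ m = 6e f8 81 36 36 36 ∥ 41 e3.
Inner hash: even-index sum = 358 mod 256 = 102; odd-index sum = 583 mod 256 = 71 → 66 47.
Outer input = (K'⊕opad) ∥ inner = 04 92 eb 5c 5c 5c ∥ 66 47.
Outer hash (tag): even-index sum = 433 mod 256 = 177; odd-index sum = 401 mod 256 = 145 → b1 91.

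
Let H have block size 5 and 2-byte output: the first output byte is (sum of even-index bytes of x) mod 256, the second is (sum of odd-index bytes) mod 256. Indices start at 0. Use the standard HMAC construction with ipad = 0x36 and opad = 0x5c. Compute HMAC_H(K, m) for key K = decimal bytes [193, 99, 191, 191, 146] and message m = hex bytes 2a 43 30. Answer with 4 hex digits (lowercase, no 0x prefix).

8689

Key decimal bytes [193, 99, 191, 191, 146] = c1 63 bf bf 92 is exactly B = 5 bytes: K' = c1 63 bf bf 92.
K' ⊕ ipad = f7 55 89 89 a4.  K' ⊕ opad = 9d 3f e3 e3 ce.
Inner input = (K'⊕ipad) ∥ m = f7 55 89 89 a4 ∥ 2a 43 30.
Inner hash: even-index sum = 615 mod 256 = 103; odd-index sum = 312 mod 256 = 56 → 67 38.
Outer input = (K'⊕opad) ∥ inner = 9d 3f e3 e3 ce ∥ 67 38.
Outer hash (tag): even-index sum = 646 mod 256 = 134; odd-index sum = 393 mod 256 = 137 → 86 89.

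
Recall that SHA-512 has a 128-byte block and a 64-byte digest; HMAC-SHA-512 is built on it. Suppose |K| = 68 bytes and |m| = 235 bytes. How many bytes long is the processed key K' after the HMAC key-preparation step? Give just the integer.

128

Key is 68 ≤ 128 bytes, zero-padded: |K'| = 128.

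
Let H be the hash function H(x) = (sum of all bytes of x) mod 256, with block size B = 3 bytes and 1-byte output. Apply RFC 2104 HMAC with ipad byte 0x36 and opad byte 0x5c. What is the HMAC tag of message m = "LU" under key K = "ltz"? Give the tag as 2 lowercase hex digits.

Key "ltz" = 6c 74 7a is exactly B = 3 bytes: K' = 6c 74 7a.
K' ⊕ ipad = 5a 42 4c.  K' ⊕ opad = 30 28 26.
Inner input = (K'⊕ipad) ∥ m = 5a 42 4c ∥ 4c 55.
Inner hash: sum = 90+66+76+76+85 = 393; mod 256 = 137 → 89.
Outer input = (K'⊕opad) ∥ inner = 30 28 26 ∥ 89.
Outer hash (tag): sum = 48+40+38+137 = 263; mod 256 = 7 → 07.

07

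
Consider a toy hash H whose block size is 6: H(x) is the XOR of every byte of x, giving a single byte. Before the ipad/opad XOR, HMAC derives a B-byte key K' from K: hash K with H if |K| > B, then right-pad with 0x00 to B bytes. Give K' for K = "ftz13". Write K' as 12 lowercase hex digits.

66747a313300

Key "ftz13" = 66 74 7a 31 33 is 5 bytes ≤ B = 6; zero-pad to 6 bytes: K' = 66 74 7a 31 33 00.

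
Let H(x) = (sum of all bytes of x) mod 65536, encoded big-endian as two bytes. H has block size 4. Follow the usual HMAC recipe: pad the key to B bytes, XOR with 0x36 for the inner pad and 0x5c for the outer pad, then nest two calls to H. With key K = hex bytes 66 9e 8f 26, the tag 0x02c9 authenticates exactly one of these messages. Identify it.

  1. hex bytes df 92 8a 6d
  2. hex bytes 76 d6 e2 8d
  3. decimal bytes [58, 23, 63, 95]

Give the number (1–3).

Key hex bytes 66 9e 8f 26 is exactly B = 4 bytes: K' = 66 9e 8f 26.
K' ⊕ ipad = 50 a8 b9 10; K' ⊕ opad = 3a c2 d3 7a.
m1: inner = H(50 a8 b9 10 df 92 8a 6d) = 04 29; tag = H(3a c2 d3 7a 04 29) = 0276
m2: inner = H(50 a8 b9 10 76 d6 e2 8d) = 04 7c; tag = H(3a c2 d3 7a 04 7c) = 02c9 ← matches
m3: inner = H(50 a8 b9 10 3a 17 3f 5f) = 02 b0; tag = H(3a c2 d3 7a 02 b0) = 02fb

2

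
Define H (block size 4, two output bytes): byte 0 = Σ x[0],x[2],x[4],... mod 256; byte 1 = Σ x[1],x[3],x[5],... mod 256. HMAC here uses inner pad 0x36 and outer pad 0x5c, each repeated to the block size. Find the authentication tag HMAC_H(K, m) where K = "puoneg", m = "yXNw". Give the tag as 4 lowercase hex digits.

e3f3

Key "puoneg" = 70 75 6f 6e 65 67 is 6 bytes > B = 4, so hash it first: H(key) = 44 4a, then zero-pad to 4 bytes: K' = 44 4a 00 00.
K' ⊕ ipad = 72 7c 36 36.  K' ⊕ opad = 18 16 5c 5c.
Inner input = (K'⊕ipad) ∥ m = 72 7c 36 36 ∥ 79 58 4e 77.
Inner hash: even-index sum = 367 mod 256 = 111; odd-index sum = 385 mod 256 = 129 → 6f 81.
Outer input = (K'⊕opad) ∥ inner = 18 16 5c 5c ∥ 6f 81.
Outer hash (tag): even-index sum = 227 mod 256 = 227; odd-index sum = 243 mod 256 = 243 → e3 f3.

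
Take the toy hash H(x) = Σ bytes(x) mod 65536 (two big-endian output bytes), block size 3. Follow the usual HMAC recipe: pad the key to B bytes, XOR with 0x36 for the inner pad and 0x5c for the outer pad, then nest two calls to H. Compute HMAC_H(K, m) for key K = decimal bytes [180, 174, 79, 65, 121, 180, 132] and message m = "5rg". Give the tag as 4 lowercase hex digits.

01ca

Key decimal bytes [180, 174, 79, 65, 121, 180, 132] = b4 ae 4f 41 79 b4 84 is 7 bytes > B = 3, so hash it first: H(key) = 03 a3, then zero-pad to 3 bytes: K' = 03 a3 00.
K' ⊕ ipad = 35 95 36.  K' ⊕ opad = 5f ff 5c.
Inner input = (K'⊕ipad) ∥ m = 35 95 36 ∥ 35 72 67.
Inner hash: sum = 53+149+54+53+114+103 = 526 → 02 0e.
Outer input = (K'⊕opad) ∥ inner = 5f ff 5c ∥ 02 0e.
Outer hash (tag): sum = 95+255+92+2+14 = 458 → 01 ca.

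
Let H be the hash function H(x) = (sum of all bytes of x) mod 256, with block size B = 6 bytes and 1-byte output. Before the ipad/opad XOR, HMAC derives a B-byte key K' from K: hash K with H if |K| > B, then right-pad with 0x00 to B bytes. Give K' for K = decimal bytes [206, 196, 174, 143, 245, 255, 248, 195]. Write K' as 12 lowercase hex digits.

7e0000000000

|K| = 8 > B = 6, so first hash the key.
H(K): sum = 206+196+174+143+245+255+248+195 = 1662; mod 256 = 126 → 7e.
Zero-pad H(K) = 7e to 6 bytes: K' = 7e 00 00 00 00 00.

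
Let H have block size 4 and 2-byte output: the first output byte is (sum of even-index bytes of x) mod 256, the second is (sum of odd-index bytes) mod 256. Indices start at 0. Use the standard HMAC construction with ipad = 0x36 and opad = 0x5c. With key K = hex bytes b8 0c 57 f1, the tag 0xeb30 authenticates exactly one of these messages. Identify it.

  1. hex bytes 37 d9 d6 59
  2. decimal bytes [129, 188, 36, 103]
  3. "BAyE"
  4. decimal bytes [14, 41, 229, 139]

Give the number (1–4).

Key hex bytes b8 0c 57 f1 is exactly B = 4 bytes: K' = b8 0c 57 f1.
K' ⊕ ipad = 8e 3a 61 c7; K' ⊕ opad = e4 50 0b ad.
m1: inner = H(8e 3a 61 c7 37 d9 d6 59) = fc 33; tag = H(e4 50 0b ad fc 33) = eb30 ← matches
m2: inner = H(8e 3a 61 c7 81 bc 24 67) = 94 24; tag = H(e4 50 0b ad 94 24) = 8321
m3: inner = H(8e 3a 61 c7 42 41 79 45) = aa 87; tag = H(e4 50 0b ad aa 87) = 9984
m4: inner = H(8e 3a 61 c7 0e 29 e5 8b) = e2 b5; tag = H(e4 50 0b ad e2 b5) = d1b2

1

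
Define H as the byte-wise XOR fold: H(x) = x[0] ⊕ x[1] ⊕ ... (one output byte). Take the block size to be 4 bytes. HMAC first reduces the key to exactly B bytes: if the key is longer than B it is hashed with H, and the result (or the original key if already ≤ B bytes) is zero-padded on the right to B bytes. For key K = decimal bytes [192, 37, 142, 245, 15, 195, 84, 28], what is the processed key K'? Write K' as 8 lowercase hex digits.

|K| = 8 > B = 4, so first hash the key.
H(K): XOR c0⊕25⊕8e⊕f5⊕0f⊕c3⊕54⊕1c = 1a.
Zero-pad H(K) = 1a to 4 bytes: K' = 1a 00 00 00.

1a000000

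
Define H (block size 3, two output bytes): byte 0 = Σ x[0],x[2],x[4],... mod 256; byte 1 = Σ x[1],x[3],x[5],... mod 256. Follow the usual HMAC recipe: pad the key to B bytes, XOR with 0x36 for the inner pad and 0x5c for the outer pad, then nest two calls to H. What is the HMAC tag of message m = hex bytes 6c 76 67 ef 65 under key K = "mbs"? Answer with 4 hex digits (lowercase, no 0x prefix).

ec43

Key "mbs" = 6d 62 73 is exactly B = 3 bytes: K' = 6d 62 73.
K' ⊕ ipad = 5b 54 45.  K' ⊕ opad = 31 3e 2f.
Inner input = (K'⊕ipad) ∥ m = 5b 54 45 ∥ 6c 76 67 ef 65.
Inner hash: even-index sum = 517 mod 256 = 5; odd-index sum = 396 mod 256 = 140 → 05 8c.
Outer input = (K'⊕opad) ∥ inner = 31 3e 2f ∥ 05 8c.
Outer hash (tag): even-index sum = 236 mod 256 = 236; odd-index sum = 67 mod 256 = 67 → ec 43.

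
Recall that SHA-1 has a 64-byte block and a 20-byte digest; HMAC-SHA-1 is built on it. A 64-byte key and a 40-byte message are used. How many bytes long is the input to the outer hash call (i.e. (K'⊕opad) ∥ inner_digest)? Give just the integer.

Key is 64 ≤ 64 bytes, zero-padded: |K'| = 64.
Outer input = (K'⊕opad) ∥ H(inner) → 64 + 20 = 84 bytes.

84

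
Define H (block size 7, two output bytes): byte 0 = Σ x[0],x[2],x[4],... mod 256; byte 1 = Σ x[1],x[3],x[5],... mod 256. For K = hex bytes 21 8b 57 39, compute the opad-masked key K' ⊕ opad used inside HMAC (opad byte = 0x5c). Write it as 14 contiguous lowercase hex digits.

7dd70b655c5c5c

Key hex bytes 21 8b 57 39 is 4 bytes ≤ B = 7; zero-pad to 7 bytes: K' = 21 8b 57 39 00 00 00.
XOR each byte with 0x5c: 21⊕5c=7d, 8b⊕5c=d7, 57⊕5c=0b, 39⊕5c=65, 00⊕5c=5c, 00⊕5c=5c, 00⊕5c=5c.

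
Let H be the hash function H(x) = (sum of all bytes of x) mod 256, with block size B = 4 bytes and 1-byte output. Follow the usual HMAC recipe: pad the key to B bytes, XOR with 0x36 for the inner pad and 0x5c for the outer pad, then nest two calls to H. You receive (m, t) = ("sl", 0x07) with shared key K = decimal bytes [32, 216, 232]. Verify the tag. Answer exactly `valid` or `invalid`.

Key decimal bytes [32, 216, 232] = 20 d8 e8 is 3 bytes ≤ B = 4; zero-pad to 4 bytes: K' = 20 d8 e8 00.
K' ⊕ ipad = 16 ee de 36; K' ⊕ opad = 7c 84 b4 5c.
Inner hash: sum = 22+238+222+54+115+108 = 759; mod 256 = 247 → f7.
Outer hash (recomputed tag): sum = 124+132+180+92+247 = 775; mod 256 = 7 → 07.
Recomputed tag = 07; claimed = 07 → match.

valid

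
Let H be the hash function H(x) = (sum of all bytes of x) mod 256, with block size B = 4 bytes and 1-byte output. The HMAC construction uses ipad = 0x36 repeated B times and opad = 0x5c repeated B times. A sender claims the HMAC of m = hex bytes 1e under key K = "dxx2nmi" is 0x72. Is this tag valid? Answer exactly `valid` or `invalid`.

Key "dxx2nmi" = 64 78 78 32 6e 6d 69 is 7 bytes > B = 4, so hash it first: H(key) = ca, then zero-pad to 4 bytes: K' = ca 00 00 00.
K' ⊕ ipad = fc 36 36 36; K' ⊕ opad = 96 5c 5c 5c.
Inner hash: sum = 252+54+54+54+30 = 444; mod 256 = 188 → bc.
Outer hash (recomputed tag): sum = 150+92+92+92+188 = 614; mod 256 = 102 → 66.
Recomputed tag = 66; claimed = 72 → mismatch.

invalid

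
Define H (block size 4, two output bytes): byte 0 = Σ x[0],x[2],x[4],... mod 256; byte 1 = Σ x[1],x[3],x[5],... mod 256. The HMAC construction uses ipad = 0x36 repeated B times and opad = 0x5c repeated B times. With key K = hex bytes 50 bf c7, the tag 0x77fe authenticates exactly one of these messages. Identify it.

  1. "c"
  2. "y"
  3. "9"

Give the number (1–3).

2

Key hex bytes 50 bf c7 is 3 bytes ≤ B = 4; zero-pad to 4 bytes: K' = 50 bf c7 00.
K' ⊕ ipad = 66 89 f1 36; K' ⊕ opad = 0c e3 9b 5c.
m1: inner = H(66 89 f1 36 63) = ba bf; tag = H(0c e3 9b 5c ba bf) = 61fe
m2: inner = H(66 89 f1 36 79) = d0 bf; tag = H(0c e3 9b 5c d0 bf) = 77fe ← matches
m3: inner = H(66 89 f1 36 39) = 90 bf; tag = H(0c e3 9b 5c 90 bf) = 37fe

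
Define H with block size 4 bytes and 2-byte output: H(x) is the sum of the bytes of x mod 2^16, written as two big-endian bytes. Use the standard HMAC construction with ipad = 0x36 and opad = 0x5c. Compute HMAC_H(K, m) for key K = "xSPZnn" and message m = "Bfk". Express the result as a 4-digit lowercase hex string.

013f

Key "xSPZnn" = 78 53 50 5a 6e 6e is 6 bytes > B = 4, so hash it first: H(key) = 02 51, then zero-pad to 4 bytes: K' = 02 51 00 00.
K' ⊕ ipad = 34 67 36 36.  K' ⊕ opad = 5e 0d 5c 5c.
Inner input = (K'⊕ipad) ∥ m = 34 67 36 36 ∥ 42 66 6b.
Inner hash: sum = 52+103+54+54+66+102+107 = 538 → 02 1a.
Outer input = (K'⊕opad) ∥ inner = 5e 0d 5c 5c ∥ 02 1a.
Outer hash (tag): sum = 94+13+92+92+2+26 = 319 → 01 3f.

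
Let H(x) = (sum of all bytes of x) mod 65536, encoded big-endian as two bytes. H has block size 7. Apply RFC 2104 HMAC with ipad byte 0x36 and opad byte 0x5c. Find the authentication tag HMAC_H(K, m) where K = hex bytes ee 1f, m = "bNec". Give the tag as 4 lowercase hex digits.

Key hex bytes ee 1f is 2 bytes ≤ B = 7; zero-pad to 7 bytes: K' = ee 1f 00 00 00 00 00.
K' ⊕ ipad = d8 29 36 36 36 36 36.  K' ⊕ opad = b2 43 5c 5c 5c 5c 5c.
Inner input = (K'⊕ipad) ∥ m = d8 29 36 36 36 36 36 ∥ 62 4e 65 63.
Inner hash: sum = 216+41+54+54+54+54+54+98+78+101+99 = 903 → 03 87.
Outer input = (K'⊕opad) ∥ inner = b2 43 5c 5c 5c 5c 5c ∥ 03 87.
Outer hash (tag): sum = 178+67+92+92+92+92+92+3+135 = 843 → 03 4b.

034b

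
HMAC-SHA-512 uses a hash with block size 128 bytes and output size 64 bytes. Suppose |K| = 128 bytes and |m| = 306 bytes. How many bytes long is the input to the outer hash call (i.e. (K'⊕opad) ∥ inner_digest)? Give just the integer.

192

Key is 128 ≤ 128 bytes, zero-padded: |K'| = 128.
Outer input = (K'⊕opad) ∥ H(inner) → 128 + 64 = 192 bytes.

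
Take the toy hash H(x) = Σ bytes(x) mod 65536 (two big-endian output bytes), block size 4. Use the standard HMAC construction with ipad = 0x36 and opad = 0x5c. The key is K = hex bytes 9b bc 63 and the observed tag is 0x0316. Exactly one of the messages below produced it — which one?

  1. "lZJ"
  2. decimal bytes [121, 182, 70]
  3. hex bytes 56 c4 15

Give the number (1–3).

Key hex bytes 9b bc 63 is 3 bytes ≤ B = 4; zero-pad to 4 bytes: K' = 9b bc 63 00.
K' ⊕ ipad = ad 8a 55 36; K' ⊕ opad = c7 e0 3f 5c.
m1: inner = H(ad 8a 55 36 6c 5a 4a) = 02 d2; tag = H(c7 e0 3f 5c 02 d2) = 0316 ← matches
m2: inner = H(ad 8a 55 36 79 b6 46) = 03 37; tag = H(c7 e0 3f 5c 03 37) = 027c
m3: inner = H(ad 8a 55 36 56 c4 15) = 02 f1; tag = H(c7 e0 3f 5c 02 f1) = 0335

1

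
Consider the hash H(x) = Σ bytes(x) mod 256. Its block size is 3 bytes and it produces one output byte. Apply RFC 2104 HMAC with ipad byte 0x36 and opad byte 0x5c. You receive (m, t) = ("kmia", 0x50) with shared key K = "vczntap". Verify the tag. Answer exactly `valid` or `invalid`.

Key "vczntap" = 76 63 7a 6e 74 61 70 is 7 bytes > B = 3, so hash it first: H(key) = 06, then zero-pad to 3 bytes: K' = 06 00 00.
K' ⊕ ipad = 30 36 36; K' ⊕ opad = 5a 5c 5c.
Inner hash: sum = 48+54+54+107+109+105+97 = 574; mod 256 = 62 → 3e.
Outer hash (recomputed tag): sum = 90+92+92+62 = 336; mod 256 = 80 → 50.
Recomputed tag = 50; claimed = 50 → match.

valid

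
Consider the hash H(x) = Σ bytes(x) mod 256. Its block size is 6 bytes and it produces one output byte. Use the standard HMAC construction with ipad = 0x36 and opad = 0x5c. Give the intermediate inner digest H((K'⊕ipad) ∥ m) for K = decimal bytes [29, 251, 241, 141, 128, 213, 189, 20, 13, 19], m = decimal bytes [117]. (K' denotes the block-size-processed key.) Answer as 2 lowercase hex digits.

Key decimal bytes [29, 251, 241, 141, 128, 213, 189, 20, 13, 19] = 1d fb f1 8d 80 d5 bd 14 0d 13 is 10 bytes > B = 6, so hash it first: H(key) = dc, then zero-pad to 6 bytes: K' = dc 00 00 00 00 00.
K' ⊕ ipad = ea 36 36 36 36 36.
Inner input = ea 36 36 36 36 36 ∥ 75.
Inner hash: sum = 234+54+54+54+54+54+117 = 621; mod 256 = 109 → 6d.

6d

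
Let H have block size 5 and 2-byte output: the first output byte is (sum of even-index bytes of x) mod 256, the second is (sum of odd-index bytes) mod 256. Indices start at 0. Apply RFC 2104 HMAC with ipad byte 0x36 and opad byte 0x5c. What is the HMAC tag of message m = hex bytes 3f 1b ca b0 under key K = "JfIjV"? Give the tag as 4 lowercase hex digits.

Key "JfIjV" = 4a 66 49 6a 56 is exactly B = 5 bytes: K' = 4a 66 49 6a 56.
K' ⊕ ipad = 7c 50 7f 5c 60.  K' ⊕ opad = 16 3a 15 36 0a.
Inner input = (K'⊕ipad) ∥ m = 7c 50 7f 5c 60 ∥ 3f 1b ca b0.
Inner hash: even-index sum = 550 mod 256 = 38; odd-index sum = 437 mod 256 = 181 → 26 b5.
Outer input = (K'⊕opad) ∥ inner = 16 3a 15 36 0a ∥ 26 b5.
Outer hash (tag): even-index sum = 234 mod 256 = 234; odd-index sum = 150 mod 256 = 150 → ea 96.

ea96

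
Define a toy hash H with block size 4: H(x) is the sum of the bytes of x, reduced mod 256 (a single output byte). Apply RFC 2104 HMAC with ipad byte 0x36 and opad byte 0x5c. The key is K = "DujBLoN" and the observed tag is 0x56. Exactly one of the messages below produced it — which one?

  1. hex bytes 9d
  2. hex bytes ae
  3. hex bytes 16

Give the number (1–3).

3

Key "DujBLoN" = 44 75 6a 42 4c 6f 4e is 7 bytes > B = 4, so hash it first: H(key) = 6e, then zero-pad to 4 bytes: K' = 6e 00 00 00.
K' ⊕ ipad = 58 36 36 36; K' ⊕ opad = 32 5c 5c 5c.
m1: inner = H(58 36 36 36 9d) = 97; tag = H(32 5c 5c 5c 97) = dd
m2: inner = H(58 36 36 36 ae) = a8; tag = H(32 5c 5c 5c a8) = ee
m3: inner = H(58 36 36 36 16) = 10; tag = H(32 5c 5c 5c 10) = 56 ← matches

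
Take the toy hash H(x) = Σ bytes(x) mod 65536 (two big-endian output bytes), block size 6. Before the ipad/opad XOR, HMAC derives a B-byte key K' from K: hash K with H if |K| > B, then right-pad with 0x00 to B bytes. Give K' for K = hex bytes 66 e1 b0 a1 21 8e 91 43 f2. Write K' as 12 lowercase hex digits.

050d00000000

|K| = 9 > B = 6, so first hash the key.
H(K): sum = 102+225+176+161+33+142+145+67+242 = 1293 → 05 0d.
Zero-pad H(K) = 05 0d to 6 bytes: K' = 05 0d 00 00 00 00.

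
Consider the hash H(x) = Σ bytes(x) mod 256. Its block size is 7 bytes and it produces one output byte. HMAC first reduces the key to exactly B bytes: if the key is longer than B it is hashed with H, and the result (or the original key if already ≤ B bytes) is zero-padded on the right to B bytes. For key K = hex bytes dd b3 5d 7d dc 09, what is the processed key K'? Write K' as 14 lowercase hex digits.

ddb35d7ddc0900

Key hex bytes dd b3 5d 7d dc 09 is 6 bytes ≤ B = 7; zero-pad to 7 bytes: K' = dd b3 5d 7d dc 09 00.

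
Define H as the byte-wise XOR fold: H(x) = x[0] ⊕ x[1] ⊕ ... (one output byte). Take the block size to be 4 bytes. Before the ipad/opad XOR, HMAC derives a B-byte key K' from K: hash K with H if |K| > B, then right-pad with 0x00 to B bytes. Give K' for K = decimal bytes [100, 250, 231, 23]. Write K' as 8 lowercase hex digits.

64fae717

Key decimal bytes [100, 250, 231, 23] = 64 fa e7 17 is exactly B = 4 bytes: K' = 64 fa e7 17.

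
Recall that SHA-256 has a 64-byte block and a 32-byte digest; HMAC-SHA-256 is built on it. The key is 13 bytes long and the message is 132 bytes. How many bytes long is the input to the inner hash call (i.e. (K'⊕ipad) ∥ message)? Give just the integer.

Key is 13 ≤ 64 bytes, zero-padded: |K'| = 64.
Inner input = (K'⊕ipad) ∥ m → 64 + 132 = 196 bytes.

196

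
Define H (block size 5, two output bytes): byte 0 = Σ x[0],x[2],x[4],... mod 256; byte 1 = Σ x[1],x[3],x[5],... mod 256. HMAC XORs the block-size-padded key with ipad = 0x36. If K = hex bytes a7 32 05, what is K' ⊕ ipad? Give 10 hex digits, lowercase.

9104333636

Key hex bytes a7 32 05 is 3 bytes ≤ B = 5; zero-pad to 5 bytes: K' = a7 32 05 00 00.
XOR each byte with 0x36: a7⊕36=91, 32⊕36=04, 05⊕36=33, 00⊕36=36, 00⊕36=36.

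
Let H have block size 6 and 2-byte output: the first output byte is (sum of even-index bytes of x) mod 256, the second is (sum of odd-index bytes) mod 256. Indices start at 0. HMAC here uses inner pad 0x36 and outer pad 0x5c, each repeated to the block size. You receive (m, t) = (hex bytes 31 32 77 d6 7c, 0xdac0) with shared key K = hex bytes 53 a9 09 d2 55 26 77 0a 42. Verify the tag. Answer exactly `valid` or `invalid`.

Key hex bytes 53 a9 09 d2 55 26 77 0a 42 is 9 bytes > B = 6, so hash it first: H(key) = 6a ab, then zero-pad to 6 bytes: K' = 6a ab 00 00 00 00.
K' ⊕ ipad = 5c 9d 36 36 36 36; K' ⊕ opad = 36 f7 5c 5c 5c 5c.
Inner hash: even-index sum = 492 mod 256 = 236; odd-index sum = 529 mod 256 = 17 → ec 11.
Outer hash (recomputed tag): even-index sum = 474 mod 256 = 218; odd-index sum = 448 mod 256 = 192 → da c0.
Recomputed tag = dac0; claimed = dac0 → match.

valid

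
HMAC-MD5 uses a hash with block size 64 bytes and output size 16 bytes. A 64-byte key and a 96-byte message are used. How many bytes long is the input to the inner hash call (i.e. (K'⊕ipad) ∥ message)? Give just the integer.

160

Key is 64 ≤ 64 bytes, zero-padded: |K'| = 64.
Inner input = (K'⊕ipad) ∥ m → 64 + 96 = 160 bytes.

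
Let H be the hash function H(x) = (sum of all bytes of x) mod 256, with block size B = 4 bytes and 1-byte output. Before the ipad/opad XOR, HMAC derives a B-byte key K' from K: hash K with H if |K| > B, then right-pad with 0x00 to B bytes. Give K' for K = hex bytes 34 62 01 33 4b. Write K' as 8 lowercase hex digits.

|K| = 5 > B = 4, so first hash the key.
H(K): sum = 52+98+1+51+75 = 277; mod 256 = 21 → 15.
Zero-pad H(K) = 15 to 4 bytes: K' = 15 00 00 00.

15000000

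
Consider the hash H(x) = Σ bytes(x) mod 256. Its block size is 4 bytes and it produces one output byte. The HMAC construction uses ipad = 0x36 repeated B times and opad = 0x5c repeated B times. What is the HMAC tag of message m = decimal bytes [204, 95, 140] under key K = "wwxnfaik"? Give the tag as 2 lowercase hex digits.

f9

Key "wwxnfaik" = 77 77 78 6e 66 61 69 6b is 8 bytes > B = 4, so hash it first: H(key) = 6f, then zero-pad to 4 bytes: K' = 6f 00 00 00.
K' ⊕ ipad = 59 36 36 36.  K' ⊕ opad = 33 5c 5c 5c.
Inner input = (K'⊕ipad) ∥ m = 59 36 36 36 ∥ cc 5f 8c.
Inner hash: sum = 89+54+54+54+204+95+140 = 690; mod 256 = 178 → b2.
Outer input = (K'⊕opad) ∥ inner = 33 5c 5c 5c ∥ b2.
Outer hash (tag): sum = 51+92+92+92+178 = 505; mod 256 = 249 → f9.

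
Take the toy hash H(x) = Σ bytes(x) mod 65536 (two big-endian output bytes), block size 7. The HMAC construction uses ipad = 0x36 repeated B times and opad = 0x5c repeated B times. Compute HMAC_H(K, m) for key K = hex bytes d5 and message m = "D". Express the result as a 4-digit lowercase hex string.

031e

Key hex bytes d5 is 1 byte ≤ B = 7; zero-pad to 7 bytes: K' = d5 00 00 00 00 00 00.
K' ⊕ ipad = e3 36 36 36 36 36 36.  K' ⊕ opad = 89 5c 5c 5c 5c 5c 5c.
Inner input = (K'⊕ipad) ∥ m = e3 36 36 36 36 36 36 ∥ 44.
Inner hash: sum = 227+54+54+54+54+54+54+68 = 619 → 02 6b.
Outer input = (K'⊕opad) ∥ inner = 89 5c 5c 5c 5c 5c 5c ∥ 02 6b.
Outer hash (tag): sum = 137+92+92+92+92+92+92+2+107 = 798 → 03 1e.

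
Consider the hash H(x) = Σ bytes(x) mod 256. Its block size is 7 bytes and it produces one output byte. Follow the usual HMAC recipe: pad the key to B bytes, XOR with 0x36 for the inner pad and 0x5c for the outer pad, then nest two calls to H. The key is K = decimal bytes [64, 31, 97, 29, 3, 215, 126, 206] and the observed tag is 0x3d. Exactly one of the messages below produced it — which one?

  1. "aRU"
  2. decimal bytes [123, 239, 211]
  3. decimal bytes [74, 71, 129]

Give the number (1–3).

2

Key decimal bytes [64, 31, 97, 29, 3, 215, 126, 206] = 40 1f 61 1d 03 d7 7e ce is 8 bytes > B = 7, so hash it first: H(key) = 03, then zero-pad to 7 bytes: K' = 03 00 00 00 00 00 00.
K' ⊕ ipad = 35 36 36 36 36 36 36; K' ⊕ opad = 5f 5c 5c 5c 5c 5c 5c.
m1: inner = H(35 36 36 36 36 36 36 61 52 55) = 81; tag = H(5f 5c 5c 5c 5c 5c 5c 81) = 08
m2: inner = H(35 36 36 36 36 36 36 7b ef d3) = b6; tag = H(5f 5c 5c 5c 5c 5c 5c b6) = 3d ← matches
m3: inner = H(35 36 36 36 36 36 36 4a 47 81) = 8b; tag = H(5f 5c 5c 5c 5c 5c 5c 8b) = 12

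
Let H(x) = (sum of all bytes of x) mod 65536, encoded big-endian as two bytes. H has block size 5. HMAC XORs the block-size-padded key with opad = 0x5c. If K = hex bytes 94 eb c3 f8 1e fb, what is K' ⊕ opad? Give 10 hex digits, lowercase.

580f5c5c5c

Key hex bytes 94 eb c3 f8 1e fb is 6 bytes > B = 5, so hash it first: H(key) = 04 53, then zero-pad to 5 bytes: K' = 04 53 00 00 00.
XOR each byte with 0x5c: 04⊕5c=58, 53⊕5c=0f, 00⊕5c=5c, 00⊕5c=5c, 00⊕5c=5c.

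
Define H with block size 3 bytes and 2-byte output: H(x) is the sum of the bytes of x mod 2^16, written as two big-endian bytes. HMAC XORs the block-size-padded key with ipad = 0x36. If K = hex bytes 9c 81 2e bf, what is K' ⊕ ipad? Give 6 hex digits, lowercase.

Key hex bytes 9c 81 2e bf is 4 bytes > B = 3, so hash it first: H(key) = 02 0a, then zero-pad to 3 bytes: K' = 02 0a 00.
XOR each byte with 0x36: 02⊕36=34, 0a⊕36=3c, 00⊕36=36.

343c36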